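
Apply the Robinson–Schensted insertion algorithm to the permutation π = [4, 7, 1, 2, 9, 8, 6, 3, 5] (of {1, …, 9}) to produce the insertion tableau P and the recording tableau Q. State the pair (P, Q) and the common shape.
P = [1, 2, 3, 5] / [4, 6, 8] / [7] / [9];  Q = [1, 2, 5, 9] / [3, 4, 6] / [7] / [8];  common shape = (4, 3, 1, 1)

Row-insert the values π_1, π_2, … into P one at a time, bumping the leftmost entry strictly greater than the inserted value down to the next row. The recording tableau Q records, in position (i, j), the step at which that cell was added to P.
  Insert 4 (step 1): P = [4];  Q = [1]
  Insert 7 (step 2): P = [4, 7];  Q = [1, 2]
  Insert 1 (step 3): P = [1, 7] / [4];  Q = [1, 2] / [3]
  Insert 2 (step 4): P = [1, 2] / [4, 7];  Q = [1, 2] / [3, 4]
  Insert 9 (step 5): P = [1, 2, 9] / [4, 7];  Q = [1, 2, 5] / [3, 4]
  Insert 8 (step 6): P = [1, 2, 8] / [4, 7, 9];  Q = [1, 2, 5] / [3, 4, 6]
  Insert 6 (step 7): P = [1, 2, 6] / [4, 7, 8] / [9];  Q = [1, 2, 5] / [3, 4, 6] / [7]
  Insert 3 (step 8): P = [1, 2, 3] / [4, 6, 8] / [7] / [9];  Q = [1, 2, 5] / [3, 4, 6] / [7] / [8]
  Insert 5 (step 9): P = [1, 2, 3, 5] / [4, 6, 8] / [7] / [9];  Q = [1, 2, 5, 9] / [3, 4, 6] / [7] / [8]
Final shape: (4, 3, 1, 1).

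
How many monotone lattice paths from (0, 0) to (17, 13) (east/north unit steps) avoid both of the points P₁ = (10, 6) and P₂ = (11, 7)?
Number of paths = 77669802

Inclusion–exclusion. Total paths: C(30, 17) = 119759850. Through P₁: C(16, 10)·C(14, 7) = 27483456. Through P₂: C(18, 11)·C(12, 6) = 29405376. Since P₁ is strictly southwest of P₂, a monotone path through both must visit P₁ then P₂; paths through both = C(16, 10)·C(2, 1)·C(12, 6) = 14798784. Avoid both = 119759850 − 27483456 − 29405376 + 14798784 = 77669802.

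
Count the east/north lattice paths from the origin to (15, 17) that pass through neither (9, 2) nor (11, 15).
Number of paths = 446932425

Inclusion–exclusion. Total paths: C(32, 15) = 565722720. Through P₁: C(11, 9)·C(21, 6) = 2984520. Through P₂: C(26, 11)·C(6, 4) = 115892400. Since P₁ is strictly southwest of P₂, a monotone path through both must visit P₁ then P₂; paths through both = C(11, 9)·C(15, 2)·C(6, 4) = 86625. Avoid both = 565722720 − 2984520 − 115892400 + 86625 = 446932425.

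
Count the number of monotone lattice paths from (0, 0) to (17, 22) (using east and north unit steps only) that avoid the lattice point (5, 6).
Number of paths = 36966267000

Total paths from (0, 0) to (17, 22): C(39, 17) = 51021117810. Paths through (5, 6): (paths (0, 0) → (5, 6)) × (paths (5, 6) → (17, 22)) = C(11, 5) · C(28, 12) = 462 · 30421755 = 14054850810. Avoidance count = 51021117810 − 14054850810 = 36966267000.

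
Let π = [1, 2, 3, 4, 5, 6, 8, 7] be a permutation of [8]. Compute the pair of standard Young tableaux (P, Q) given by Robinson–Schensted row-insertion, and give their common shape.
P = [1, 2, 3, 4, 5, 6, 7] / [8];  Q = [1, 2, 3, 4, 5, 6, 7] / [8];  common shape = (7, 1)

Row-insert the values π_1, π_2, … into P one at a time, bumping the leftmost entry strictly greater than the inserted value down to the next row. The recording tableau Q records, in position (i, j), the step at which that cell was added to P.
  Insert 1 (step 1): P = [1];  Q = [1]
  Insert 2 (step 2): P = [1, 2];  Q = [1, 2]
  Insert 3 (step 3): P = [1, 2, 3];  Q = [1, 2, 3]
  Insert 4 (step 4): P = [1, 2, 3, 4];  Q = [1, 2, 3, 4]
  Insert 5 (step 5): P = [1, 2, 3, 4, 5];  Q = [1, 2, 3, 4, 5]
  Insert 6 (step 6): P = [1, 2, 3, 4, 5, 6];  Q = [1, 2, 3, 4, 5, 6]
  Insert 8 (step 7): P = [1, 2, 3, 4, 5, 6, 8];  Q = [1, 2, 3, 4, 5, 6, 7]
  Insert 7 (step 8): P = [1, 2, 3, 4, 5, 6, 7] / [8];  Q = [1, 2, 3, 4, 5, 6, 7] / [8]
Final shape: (7, 1).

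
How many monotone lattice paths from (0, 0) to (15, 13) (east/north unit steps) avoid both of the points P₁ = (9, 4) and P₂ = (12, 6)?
Number of paths = 32493905

Inclusion–exclusion. Total paths: C(28, 15) = 37442160. Through P₁: C(13, 9)·C(15, 6) = 3578575. Through P₂: C(18, 12)·C(10, 3) = 2227680. Since P₁ is strictly southwest of P₂, a monotone path through both must visit P₁ then P₂; paths through both = C(13, 9)·C(5, 3)·C(10, 3) = 858000. Avoid both = 37442160 − 3578575 − 2227680 + 858000 = 32493905.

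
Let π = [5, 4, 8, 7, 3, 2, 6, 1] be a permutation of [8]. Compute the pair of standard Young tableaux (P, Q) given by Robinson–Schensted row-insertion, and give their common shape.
P = [1, 6] / [2, 7] / [3, 8] / [4] / [5];  Q = [1, 3] / [2, 4] / [5, 7] / [6] / [8];  common shape = (2, 2, 2, 1, 1)

Row-insert the values π_1, π_2, … into P one at a time, bumping the leftmost entry strictly greater than the inserted value down to the next row. The recording tableau Q records, in position (i, j), the step at which that cell was added to P.
  Insert 5 (step 1): P = [5];  Q = [1]
  Insert 4 (step 2): P = [4] / [5];  Q = [1] / [2]
  Insert 8 (step 3): P = [4, 8] / [5];  Q = [1, 3] / [2]
  Insert 7 (step 4): P = [4, 7] / [5, 8];  Q = [1, 3] / [2, 4]
  Insert 3 (step 5): P = [3, 7] / [4, 8] / [5];  Q = [1, 3] / [2, 4] / [5]
  Insert 2 (step 6): P = [2, 7] / [3, 8] / [4] / [5];  Q = [1, 3] / [2, 4] / [5] / [6]
  Insert 6 (step 7): P = [2, 6] / [3, 7] / [4, 8] / [5];  Q = [1, 3] / [2, 4] / [5, 7] / [6]
  Insert 1 (step 8): P = [1, 6] / [2, 7] / [3, 8] / [4] / [5];  Q = [1, 3] / [2, 4] / [5, 7] / [6] / [8]
Final shape: (2, 2, 2, 1, 1).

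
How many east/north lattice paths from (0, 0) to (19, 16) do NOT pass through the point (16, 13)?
Number of paths = 2702650650

Total paths from (0, 0) to (19, 16): C(35, 19) = 4059928950. Paths through (16, 13): (paths (0, 0) → (16, 13)) × (paths (16, 13) → (19, 16)) = C(29, 16) · C(6, 3) = 67863915 · 20 = 1357278300. Avoidance count = 4059928950 − 1357278300 = 2702650650.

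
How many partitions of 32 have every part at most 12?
p(32, parts ≤ 12) = 6290

Use the recurrence p(n, m) = p(n, m−1) + p(n−m, m): either the largest part is < m (count p(n, m−1)) or the largest part is exactly m (remove one copy of m, count p(n−m, m)). With p(0, ·) = 1 this gives p(32, parts ≤ 12) = 6290. (By conjugating Young diagrams, this also counts partitions of 32 into at most 12 parts.)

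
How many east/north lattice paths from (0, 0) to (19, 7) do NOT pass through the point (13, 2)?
Number of paths = 609290

Total paths from (0, 0) to (19, 7): C(26, 19) = 657800. Paths through (13, 2): (paths (0, 0) → (13, 2)) × (paths (13, 2) → (19, 7)) = C(15, 13) · C(11, 6) = 105 · 462 = 48510. Avoidance count = 657800 − 48510 = 609290.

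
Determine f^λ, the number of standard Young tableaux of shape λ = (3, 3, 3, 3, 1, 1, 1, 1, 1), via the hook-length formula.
# SYT of shape (3, 3, 3, 3, 1, 1, 1, 1, 1) = 129948

Hook-length formula: f^λ = n! / Π hook(c), product over all cells c of the Young diagram. For λ = (3, 3, 3, 3, 1, 1, 1, 1, 1), n = 17 boxes. Hook lengths by row (left-to-right, top-to-bottom): [11, 5, 4]; [10, 4, 3]; [9, 3, 2]; [8, 2, 1]; [5]; [4]; [3]; [2]; [1]. Product of hooks = 2737152000. So f^λ = 17! / 2737152000 = 355687428096000 / 2737152000 = 129948.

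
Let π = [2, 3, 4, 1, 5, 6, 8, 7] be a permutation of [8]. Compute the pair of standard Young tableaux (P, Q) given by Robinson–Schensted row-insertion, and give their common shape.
P = [1, 3, 4, 5, 6, 7] / [2, 8];  Q = [1, 2, 3, 5, 6, 7] / [4, 8];  common shape = (6, 2)

Row-insert the values π_1, π_2, … into P one at a time, bumping the leftmost entry strictly greater than the inserted value down to the next row. The recording tableau Q records, in position (i, j), the step at which that cell was added to P.
  Insert 2 (step 1): P = [2];  Q = [1]
  Insert 3 (step 2): P = [2, 3];  Q = [1, 2]
  Insert 4 (step 3): P = [2, 3, 4];  Q = [1, 2, 3]
  Insert 1 (step 4): P = [1, 3, 4] / [2];  Q = [1, 2, 3] / [4]
  Insert 5 (step 5): P = [1, 3, 4, 5] / [2];  Q = [1, 2, 3, 5] / [4]
  Insert 6 (step 6): P = [1, 3, 4, 5, 6] / [2];  Q = [1, 2, 3, 5, 6] / [4]
  Insert 8 (step 7): P = [1, 3, 4, 5, 6, 8] / [2];  Q = [1, 2, 3, 5, 6, 7] / [4]
  Insert 7 (step 8): P = [1, 3, 4, 5, 6, 7] / [2, 8];  Q = [1, 2, 3, 5, 6, 7] / [4, 8]
Final shape: (6, 2).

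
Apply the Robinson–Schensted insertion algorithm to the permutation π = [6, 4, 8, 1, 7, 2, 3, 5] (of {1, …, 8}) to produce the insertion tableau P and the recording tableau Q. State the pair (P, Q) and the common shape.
P = [1, 2, 3, 5] / [4, 7] / [6, 8];  Q = [1, 3, 7, 8] / [2, 5] / [4, 6];  common shape = (4, 2, 2)

Row-insert the values π_1, π_2, … into P one at a time, bumping the leftmost entry strictly greater than the inserted value down to the next row. The recording tableau Q records, in position (i, j), the step at which that cell was added to P.
  Insert 6 (step 1): P = [6];  Q = [1]
  Insert 4 (step 2): P = [4] / [6];  Q = [1] / [2]
  Insert 8 (step 3): P = [4, 8] / [6];  Q = [1, 3] / [2]
  Insert 1 (step 4): P = [1, 8] / [4] / [6];  Q = [1, 3] / [2] / [4]
  Insert 7 (step 5): P = [1, 7] / [4, 8] / [6];  Q = [1, 3] / [2, 5] / [4]
  Insert 2 (step 6): P = [1, 2] / [4, 7] / [6, 8];  Q = [1, 3] / [2, 5] / [4, 6]
  Insert 3 (step 7): P = [1, 2, 3] / [4, 7] / [6, 8];  Q = [1, 3, 7] / [2, 5] / [4, 6]
  Insert 5 (step 8): P = [1, 2, 3, 5] / [4, 7] / [6, 8];  Q = [1, 3, 7, 8] / [2, 5] / [4, 6]
Final shape: (4, 2, 2).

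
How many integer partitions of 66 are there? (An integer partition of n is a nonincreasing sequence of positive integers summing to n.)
p(66) = 2323520

Compute p(n) via the recurrence p(n, m) = p(n, m−1) + p(n−m, m), where p(n, m) counts partitions of n with all parts ≤ m and p(n) = p(n, n). The base cases are p(0, m) = 1 and p(n, 0) = 0 for n > 0. Filling the table yields p(66) = 2323520. (Euler's pentagonal recurrence is an alternative.)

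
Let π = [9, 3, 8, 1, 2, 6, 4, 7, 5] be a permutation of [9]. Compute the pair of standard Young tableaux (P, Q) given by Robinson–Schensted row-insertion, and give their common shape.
P = [1, 2, 4, 5] / [3, 6, 7] / [8] / [9];  Q = [1, 3, 6, 8] / [2, 5, 9] / [4] / [7];  common shape = (4, 3, 1, 1)

Row-insert the values π_1, π_2, … into P one at a time, bumping the leftmost entry strictly greater than the inserted value down to the next row. The recording tableau Q records, in position (i, j), the step at which that cell was added to P.
  Insert 9 (step 1): P = [9];  Q = [1]
  Insert 3 (step 2): P = [3] / [9];  Q = [1] / [2]
  Insert 8 (step 3): P = [3, 8] / [9];  Q = [1, 3] / [2]
  Insert 1 (step 4): P = [1, 8] / [3] / [9];  Q = [1, 3] / [2] / [4]
  Insert 2 (step 5): P = [1, 2] / [3, 8] / [9];  Q = [1, 3] / [2, 5] / [4]
  Insert 6 (step 6): P = [1, 2, 6] / [3, 8] / [9];  Q = [1, 3, 6] / [2, 5] / [4]
  Insert 4 (step 7): P = [1, 2, 4] / [3, 6] / [8] / [9];  Q = [1, 3, 6] / [2, 5] / [4] / [7]
  Insert 7 (step 8): P = [1, 2, 4, 7] / [3, 6] / [8] / [9];  Q = [1, 3, 6, 8] / [2, 5] / [4] / [7]
  Insert 5 (step 9): P = [1, 2, 4, 5] / [3, 6, 7] / [8] / [9];  Q = [1, 3, 6, 8] / [2, 5, 9] / [4] / [7]
Final shape: (4, 3, 1, 1).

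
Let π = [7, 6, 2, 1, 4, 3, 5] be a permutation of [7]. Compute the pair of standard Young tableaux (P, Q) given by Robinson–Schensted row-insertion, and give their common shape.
P = [1, 3, 5] / [2, 4] / [6] / [7];  Q = [1, 5, 7] / [2, 6] / [3] / [4];  common shape = (3, 2, 1, 1)

Row-insert the values π_1, π_2, … into P one at a time, bumping the leftmost entry strictly greater than the inserted value down to the next row. The recording tableau Q records, in position (i, j), the step at which that cell was added to P.
  Insert 7 (step 1): P = [7];  Q = [1]
  Insert 6 (step 2): P = [6] / [7];  Q = [1] / [2]
  Insert 2 (step 3): P = [2] / [6] / [7];  Q = [1] / [2] / [3]
  Insert 1 (step 4): P = [1] / [2] / [6] / [7];  Q = [1] / [2] / [3] / [4]
  Insert 4 (step 5): P = [1, 4] / [2] / [6] / [7];  Q = [1, 5] / [2] / [3] / [4]
  Insert 3 (step 6): P = [1, 3] / [2, 4] / [6] / [7];  Q = [1, 5] / [2, 6] / [3] / [4]
  Insert 5 (step 7): P = [1, 3, 5] / [2, 4] / [6] / [7];  Q = [1, 5, 7] / [2, 6] / [3] / [4]
Final shape: (3, 2, 1, 1).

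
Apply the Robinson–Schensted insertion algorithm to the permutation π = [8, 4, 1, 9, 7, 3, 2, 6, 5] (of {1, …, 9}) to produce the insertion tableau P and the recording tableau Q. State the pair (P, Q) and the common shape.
P = [1, 2, 5] / [3, 6] / [4, 7] / [8, 9];  Q = [1, 4, 8] / [2, 5] / [3, 6] / [7, 9];  common shape = (3, 2, 2, 2)

Row-insert the values π_1, π_2, … into P one at a time, bumping the leftmost entry strictly greater than the inserted value down to the next row. The recording tableau Q records, in position (i, j), the step at which that cell was added to P.
  Insert 8 (step 1): P = [8];  Q = [1]
  Insert 4 (step 2): P = [4] / [8];  Q = [1] / [2]
  Insert 1 (step 3): P = [1] / [4] / [8];  Q = [1] / [2] / [3]
  Insert 9 (step 4): P = [1, 9] / [4] / [8];  Q = [1, 4] / [2] / [3]
  Insert 7 (step 5): P = [1, 7] / [4, 9] / [8];  Q = [1, 4] / [2, 5] / [3]
  Insert 3 (step 6): P = [1, 3] / [4, 7] / [8, 9];  Q = [1, 4] / [2, 5] / [3, 6]
  Insert 2 (step 7): P = [1, 2] / [3, 7] / [4, 9] / [8];  Q = [1, 4] / [2, 5] / [3, 6] / [7]
  Insert 6 (step 8): P = [1, 2, 6] / [3, 7] / [4, 9] / [8];  Q = [1, 4, 8] / [2, 5] / [3, 6] / [7]
  Insert 5 (step 9): P = [1, 2, 5] / [3, 6] / [4, 7] / [8, 9];  Q = [1, 4, 8] / [2, 5] / [3, 6] / [7, 9]
Final shape: (3, 2, 2, 2).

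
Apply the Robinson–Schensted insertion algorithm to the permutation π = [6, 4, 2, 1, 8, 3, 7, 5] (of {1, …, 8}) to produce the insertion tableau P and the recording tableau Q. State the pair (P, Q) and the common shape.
P = [1, 3, 5] / [2, 7] / [4, 8] / [6];  Q = [1, 5, 7] / [2, 6] / [3, 8] / [4];  common shape = (3, 2, 2, 1)

Row-insert the values π_1, π_2, … into P one at a time, bumping the leftmost entry strictly greater than the inserted value down to the next row. The recording tableau Q records, in position (i, j), the step at which that cell was added to P.
  Insert 6 (step 1): P = [6];  Q = [1]
  Insert 4 (step 2): P = [4] / [6];  Q = [1] / [2]
  Insert 2 (step 3): P = [2] / [4] / [6];  Q = [1] / [2] / [3]
  Insert 1 (step 4): P = [1] / [2] / [4] / [6];  Q = [1] / [2] / [3] / [4]
  Insert 8 (step 5): P = [1, 8] / [2] / [4] / [6];  Q = [1, 5] / [2] / [3] / [4]
  Insert 3 (step 6): P = [1, 3] / [2, 8] / [4] / [6];  Q = [1, 5] / [2, 6] / [3] / [4]
  Insert 7 (step 7): P = [1, 3, 7] / [2, 8] / [4] / [6];  Q = [1, 5, 7] / [2, 6] / [3] / [4]
  Insert 5 (step 8): P = [1, 3, 5] / [2, 7] / [4, 8] / [6];  Q = [1, 5, 7] / [2, 6] / [3, 8] / [4]
Final shape: (3, 2, 2, 1).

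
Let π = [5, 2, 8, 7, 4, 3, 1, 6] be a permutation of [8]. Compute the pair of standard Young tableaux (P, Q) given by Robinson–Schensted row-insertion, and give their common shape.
P = [1, 3, 6] / [2, 7] / [4] / [5] / [8];  Q = [1, 3, 8] / [2, 4] / [5] / [6] / [7];  common shape = (3, 2, 1, 1, 1)

Row-insert the values π_1, π_2, … into P one at a time, bumping the leftmost entry strictly greater than the inserted value down to the next row. The recording tableau Q records, in position (i, j), the step at which that cell was added to P.
  Insert 5 (step 1): P = [5];  Q = [1]
  Insert 2 (step 2): P = [2] / [5];  Q = [1] / [2]
  Insert 8 (step 3): P = [2, 8] / [5];  Q = [1, 3] / [2]
  Insert 7 (step 4): P = [2, 7] / [5, 8];  Q = [1, 3] / [2, 4]
  Insert 4 (step 5): P = [2, 4] / [5, 7] / [8];  Q = [1, 3] / [2, 4] / [5]
  Insert 3 (step 6): P = [2, 3] / [4, 7] / [5] / [8];  Q = [1, 3] / [2, 4] / [5] / [6]
  Insert 1 (step 7): P = [1, 3] / [2, 7] / [4] / [5] / [8];  Q = [1, 3] / [2, 4] / [5] / [6] / [7]
  Insert 6 (step 8): P = [1, 3, 6] / [2, 7] / [4] / [5] / [8];  Q = [1, 3, 8] / [2, 4] / [5] / [6] / [7]
Final shape: (3, 2, 1, 1, 1).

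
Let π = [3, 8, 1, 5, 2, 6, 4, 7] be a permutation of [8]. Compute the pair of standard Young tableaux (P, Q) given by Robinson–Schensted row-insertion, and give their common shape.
P = [1, 2, 4, 7] / [3, 5, 6] / [8];  Q = [1, 2, 6, 8] / [3, 4, 7] / [5];  common shape = (4, 3, 1)

Row-insert the values π_1, π_2, … into P one at a time, bumping the leftmost entry strictly greater than the inserted value down to the next row. The recording tableau Q records, in position (i, j), the step at which that cell was added to P.
  Insert 3 (step 1): P = [3];  Q = [1]
  Insert 8 (step 2): P = [3, 8];  Q = [1, 2]
  Insert 1 (step 3): P = [1, 8] / [3];  Q = [1, 2] / [3]
  Insert 5 (step 4): P = [1, 5] / [3, 8];  Q = [1, 2] / [3, 4]
  Insert 2 (step 5): P = [1, 2] / [3, 5] / [8];  Q = [1, 2] / [3, 4] / [5]
  Insert 6 (step 6): P = [1, 2, 6] / [3, 5] / [8];  Q = [1, 2, 6] / [3, 4] / [5]
  Insert 4 (step 7): P = [1, 2, 4] / [3, 5, 6] / [8];  Q = [1, 2, 6] / [3, 4, 7] / [5]
  Insert 7 (step 8): P = [1, 2, 4, 7] / [3, 5, 6] / [8];  Q = [1, 2, 6, 8] / [3, 4, 7] / [5]
Final shape: (4, 3, 1).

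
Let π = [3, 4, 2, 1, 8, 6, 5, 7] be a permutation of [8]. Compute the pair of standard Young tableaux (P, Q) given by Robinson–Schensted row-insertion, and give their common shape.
P = [1, 4, 5, 7] / [2, 6] / [3, 8];  Q = [1, 2, 5, 8] / [3, 6] / [4, 7];  common shape = (4, 2, 2)

Row-insert the values π_1, π_2, … into P one at a time, bumping the leftmost entry strictly greater than the inserted value down to the next row. The recording tableau Q records, in position (i, j), the step at which that cell was added to P.
  Insert 3 (step 1): P = [3];  Q = [1]
  Insert 4 (step 2): P = [3, 4];  Q = [1, 2]
  Insert 2 (step 3): P = [2, 4] / [3];  Q = [1, 2] / [3]
  Insert 1 (step 4): P = [1, 4] / [2] / [3];  Q = [1, 2] / [3] / [4]
  Insert 8 (step 5): P = [1, 4, 8] / [2] / [3];  Q = [1, 2, 5] / [3] / [4]
  Insert 6 (step 6): P = [1, 4, 6] / [2, 8] / [3];  Q = [1, 2, 5] / [3, 6] / [4]
  Insert 5 (step 7): P = [1, 4, 5] / [2, 6] / [3, 8];  Q = [1, 2, 5] / [3, 6] / [4, 7]
  Insert 7 (step 8): P = [1, 4, 5, 7] / [2, 6] / [3, 8];  Q = [1, 2, 5, 8] / [3, 6] / [4, 7]
Final shape: (4, 2, 2).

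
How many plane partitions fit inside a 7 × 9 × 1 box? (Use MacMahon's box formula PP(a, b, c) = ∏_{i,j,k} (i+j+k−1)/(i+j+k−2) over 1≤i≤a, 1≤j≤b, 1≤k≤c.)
PP(7, 9, 1) = 11440

Evaluate the triple product over i = 1..7, j = 1..9, k = 1..1. The factors are (2/1) · (3/2) · (4/3) · (5/4) · (6/5) · (7/6) · (8/7) · (9/8) · … (63 factors total). The numerators and denominators telescope so the product is an integer; carrying out the multiplication exactly gives PP(7, 9, 1) = 11440.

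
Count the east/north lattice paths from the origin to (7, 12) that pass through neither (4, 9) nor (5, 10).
Number of paths = 26650

Inclusion–exclusion. Total paths: C(19, 7) = 50388. Through P₁: C(13, 4)·C(6, 3) = 14300. Through P₂: C(15, 5)·C(4, 2) = 18018. Since P₁ is strictly southwest of P₂, a monotone path through both must visit P₁ then P₂; paths through both = C(13, 4)·C(2, 1)·C(4, 2) = 8580. Avoid both = 50388 − 14300 − 18018 + 8580 = 26650.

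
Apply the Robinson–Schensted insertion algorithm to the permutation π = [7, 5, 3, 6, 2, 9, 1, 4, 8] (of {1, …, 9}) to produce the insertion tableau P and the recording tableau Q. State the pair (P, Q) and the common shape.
P = [1, 4, 8] / [2, 6, 9] / [3] / [5] / [7];  Q = [1, 4, 6] / [2, 8, 9] / [3] / [5] / [7];  common shape = (3, 3, 1, 1, 1)

Row-insert the values π_1, π_2, … into P one at a time, bumping the leftmost entry strictly greater than the inserted value down to the next row. The recording tableau Q records, in position (i, j), the step at which that cell was added to P.
  Insert 7 (step 1): P = [7];  Q = [1]
  Insert 5 (step 2): P = [5] / [7];  Q = [1] / [2]
  Insert 3 (step 3): P = [3] / [5] / [7];  Q = [1] / [2] / [3]
  Insert 6 (step 4): P = [3, 6] / [5] / [7];  Q = [1, 4] / [2] / [3]
  Insert 2 (step 5): P = [2, 6] / [3] / [5] / [7];  Q = [1, 4] / [2] / [3] / [5]
  Insert 9 (step 6): P = [2, 6, 9] / [3] / [5] / [7];  Q = [1, 4, 6] / [2] / [3] / [5]
  Insert 1 (step 7): P = [1, 6, 9] / [2] / [3] / [5] / [7];  Q = [1, 4, 6] / [2] / [3] / [5] / [7]
  Insert 4 (step 8): P = [1, 4, 9] / [2, 6] / [3] / [5] / [7];  Q = [1, 4, 6] / [2, 8] / [3] / [5] / [7]
  Insert 8 (step 9): P = [1, 4, 8] / [2, 6, 9] / [3] / [5] / [7];  Q = [1, 4, 6] / [2, 8, 9] / [3] / [5] / [7]
Final shape: (3, 3, 1, 1, 1).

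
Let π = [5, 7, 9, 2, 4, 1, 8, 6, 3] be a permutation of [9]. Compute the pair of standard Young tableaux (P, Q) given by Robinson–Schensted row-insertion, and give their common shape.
P = [1, 3, 6] / [2, 4, 8] / [5, 7] / [9];  Q = [1, 2, 3] / [4, 5, 7] / [6, 8] / [9];  common shape = (3, 3, 2, 1)

Row-insert the values π_1, π_2, … into P one at a time, bumping the leftmost entry strictly greater than the inserted value down to the next row. The recording tableau Q records, in position (i, j), the step at which that cell was added to P.
  Insert 5 (step 1): P = [5];  Q = [1]
  Insert 7 (step 2): P = [5, 7];  Q = [1, 2]
  Insert 9 (step 3): P = [5, 7, 9];  Q = [1, 2, 3]
  Insert 2 (step 4): P = [2, 7, 9] / [5];  Q = [1, 2, 3] / [4]
  Insert 4 (step 5): P = [2, 4, 9] / [5, 7];  Q = [1, 2, 3] / [4, 5]
  Insert 1 (step 6): P = [1, 4, 9] / [2, 7] / [5];  Q = [1, 2, 3] / [4, 5] / [6]
  Insert 8 (step 7): P = [1, 4, 8] / [2, 7, 9] / [5];  Q = [1, 2, 3] / [4, 5, 7] / [6]
  Insert 6 (step 8): P = [1, 4, 6] / [2, 7, 8] / [5, 9];  Q = [1, 2, 3] / [4, 5, 7] / [6, 8]
  Insert 3 (step 9): P = [1, 3, 6] / [2, 4, 8] / [5, 7] / [9];  Q = [1, 2, 3] / [4, 5, 7] / [6, 8] / [9]
Final shape: (3, 3, 2, 1).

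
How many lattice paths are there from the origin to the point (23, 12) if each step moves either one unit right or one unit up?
Number of paths = 834451800

A monotone lattice path from (0, 0) to (23, 12) consists of 23 east steps and 12 north steps in some order, so it is determined by which 23 of the 35 steps are east. The count is C(35, 23) = 834451800.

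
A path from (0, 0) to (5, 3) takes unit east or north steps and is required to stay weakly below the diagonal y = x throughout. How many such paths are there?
Number of paths = 28

By the reflection principle (André's argument), the number of monotone paths to (5, 3) with n ≤ m that never go above y = x is C(8, 5) − C(8, 6) = 56 − 28 = 28.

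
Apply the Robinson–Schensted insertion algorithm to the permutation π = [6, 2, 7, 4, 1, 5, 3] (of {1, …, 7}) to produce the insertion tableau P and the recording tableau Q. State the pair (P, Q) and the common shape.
P = [1, 3, 5] / [2, 4] / [6, 7];  Q = [1, 3, 6] / [2, 4] / [5, 7];  common shape = (3, 2, 2)

Row-insert the values π_1, π_2, … into P one at a time, bumping the leftmost entry strictly greater than the inserted value down to the next row. The recording tableau Q records, in position (i, j), the step at which that cell was added to P.
  Insert 6 (step 1): P = [6];  Q = [1]
  Insert 2 (step 2): P = [2] / [6];  Q = [1] / [2]
  Insert 7 (step 3): P = [2, 7] / [6];  Q = [1, 3] / [2]
  Insert 4 (step 4): P = [2, 4] / [6, 7];  Q = [1, 3] / [2, 4]
  Insert 1 (step 5): P = [1, 4] / [2, 7] / [6];  Q = [1, 3] / [2, 4] / [5]
  Insert 5 (step 6): P = [1, 4, 5] / [2, 7] / [6];  Q = [1, 3, 6] / [2, 4] / [5]
  Insert 3 (step 7): P = [1, 3, 5] / [2, 4] / [6, 7];  Q = [1, 3, 6] / [2, 4] / [5, 7]
Final shape: (3, 2, 2).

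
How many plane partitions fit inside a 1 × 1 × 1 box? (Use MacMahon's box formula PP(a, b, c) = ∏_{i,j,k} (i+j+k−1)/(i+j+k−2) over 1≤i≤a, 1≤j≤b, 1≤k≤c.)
PP(1, 1, 1) = 2

Evaluate the triple product over i = 1..1, j = 1..1, k = 1..1. The factors are (2/1). The numerators and denominators telescope so the product is an integer; carrying out the multiplication exactly gives PP(1, 1, 1) = 2.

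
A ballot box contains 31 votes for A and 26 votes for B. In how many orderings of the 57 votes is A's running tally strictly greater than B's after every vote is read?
Strict-lead orderings = 1072007803888560

Total orderings of the 57 votes with 31 for A: C(57, 31) = 12220888964329584. By the Bertrand ballot formula (Cycle Lemma / reflection principle), the number of orderings in which A is strictly ahead of B throughout is (p − q)/(p + q) · C(p + q, p) = (31 − 26)/(31 + 26) · 12220888964329584 = 1072007803888560.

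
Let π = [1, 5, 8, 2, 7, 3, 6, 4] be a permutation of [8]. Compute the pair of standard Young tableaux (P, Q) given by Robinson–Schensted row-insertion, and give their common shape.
P = [1, 2, 3, 4] / [5, 6] / [7] / [8];  Q = [1, 2, 3, 7] / [4, 5] / [6] / [8];  common shape = (4, 2, 1, 1)

Row-insert the values π_1, π_2, … into P one at a time, bumping the leftmost entry strictly greater than the inserted value down to the next row. The recording tableau Q records, in position (i, j), the step at which that cell was added to P.
  Insert 1 (step 1): P = [1];  Q = [1]
  Insert 5 (step 2): P = [1, 5];  Q = [1, 2]
  Insert 8 (step 3): P = [1, 5, 8];  Q = [1, 2, 3]
  Insert 2 (step 4): P = [1, 2, 8] / [5];  Q = [1, 2, 3] / [4]
  Insert 7 (step 5): P = [1, 2, 7] / [5, 8];  Q = [1, 2, 3] / [4, 5]
  Insert 3 (step 6): P = [1, 2, 3] / [5, 7] / [8];  Q = [1, 2, 3] / [4, 5] / [6]
  Insert 6 (step 7): P = [1, 2, 3, 6] / [5, 7] / [8];  Q = [1, 2, 3, 7] / [4, 5] / [6]
  Insert 4 (step 8): P = [1, 2, 3, 4] / [5, 6] / [7] / [8];  Q = [1, 2, 3, 7] / [4, 5] / [6] / [8]
Final shape: (4, 2, 1, 1).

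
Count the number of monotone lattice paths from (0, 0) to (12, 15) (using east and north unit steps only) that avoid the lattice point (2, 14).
Number of paths = 17382540

Total paths from (0, 0) to (12, 15): C(27, 12) = 17383860. Paths through (2, 14): (paths (0, 0) → (2, 14)) × (paths (2, 14) → (12, 15)) = C(16, 2) · C(11, 10) = 120 · 11 = 1320. Avoidance count = 17383860 − 1320 = 17382540.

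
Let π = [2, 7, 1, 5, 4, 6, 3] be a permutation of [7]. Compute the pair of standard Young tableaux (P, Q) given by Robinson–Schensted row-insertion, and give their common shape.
P = [1, 3, 6] / [2, 4] / [5] / [7];  Q = [1, 2, 6] / [3, 4] / [5] / [7];  common shape = (3, 2, 1, 1)

Row-insert the values π_1, π_2, … into P one at a time, bumping the leftmost entry strictly greater than the inserted value down to the next row. The recording tableau Q records, in position (i, j), the step at which that cell was added to P.
  Insert 2 (step 1): P = [2];  Q = [1]
  Insert 7 (step 2): P = [2, 7];  Q = [1, 2]
  Insert 1 (step 3): P = [1, 7] / [2];  Q = [1, 2] / [3]
  Insert 5 (step 4): P = [1, 5] / [2, 7];  Q = [1, 2] / [3, 4]
  Insert 4 (step 5): P = [1, 4] / [2, 5] / [7];  Q = [1, 2] / [3, 4] / [5]
  Insert 6 (step 6): P = [1, 4, 6] / [2, 5] / [7];  Q = [1, 2, 6] / [3, 4] / [5]
  Insert 3 (step 7): P = [1, 3, 6] / [2, 4] / [5] / [7];  Q = [1, 2, 6] / [3, 4] / [5] / [7]
Final shape: (3, 2, 1, 1).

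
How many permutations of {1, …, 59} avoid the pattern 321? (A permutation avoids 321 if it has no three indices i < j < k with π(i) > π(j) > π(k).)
C_59 = 405944995127576985730643443367112

These 321-avoiding permutations are counted by the Catalan number C_n = (1/(n + 1)) · C(2n, n). For n = 59: C_59 = (1/60) · C(118, 59) = 24356699707654619143838606602026720/60 = 405944995127576985730643443367112.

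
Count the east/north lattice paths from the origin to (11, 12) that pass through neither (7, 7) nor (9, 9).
Number of paths = 639366

Inclusion–exclusion. Total paths: C(23, 11) = 1352078. Through P₁: C(14, 7)·C(9, 4) = 432432. Through P₂: C(18, 9)·C(5, 2) = 486200. Since P₁ is strictly southwest of P₂, a monotone path through both must visit P₁ then P₂; paths through both = C(14, 7)·C(4, 2)·C(5, 2) = 205920. Avoid both = 1352078 − 432432 − 486200 + 205920 = 639366.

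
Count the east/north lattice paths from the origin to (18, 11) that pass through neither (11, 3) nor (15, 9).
Number of paths = 19944310

Inclusion–exclusion. Total paths: C(29, 18) = 34597290. Through P₁: C(14, 11)·C(15, 7) = 2342340. Through P₂: C(24, 15)·C(5, 3) = 13075040. Since P₁ is strictly southwest of P₂, a monotone path through both must visit P₁ then P₂; paths through both = C(14, 11)·C(10, 4)·C(5, 3) = 764400. Avoid both = 34597290 − 2342340 − 13075040 + 764400 = 19944310.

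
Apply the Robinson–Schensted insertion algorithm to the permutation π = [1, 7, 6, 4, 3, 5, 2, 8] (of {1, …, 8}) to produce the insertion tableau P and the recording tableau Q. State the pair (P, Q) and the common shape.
P = [1, 2, 5, 8] / [3] / [4] / [6] / [7];  Q = [1, 2, 6, 8] / [3] / [4] / [5] / [7];  common shape = (4, 1, 1, 1, 1)

Row-insert the values π_1, π_2, … into P one at a time, bumping the leftmost entry strictly greater than the inserted value down to the next row. The recording tableau Q records, in position (i, j), the step at which that cell was added to P.
  Insert 1 (step 1): P = [1];  Q = [1]
  Insert 7 (step 2): P = [1, 7];  Q = [1, 2]
  Insert 6 (step 3): P = [1, 6] / [7];  Q = [1, 2] / [3]
  Insert 4 (step 4): P = [1, 4] / [6] / [7];  Q = [1, 2] / [3] / [4]
  Insert 3 (step 5): P = [1, 3] / [4] / [6] / [7];  Q = [1, 2] / [3] / [4] / [5]
  Insert 5 (step 6): P = [1, 3, 5] / [4] / [6] / [7];  Q = [1, 2, 6] / [3] / [4] / [5]
  Insert 2 (step 7): P = [1, 2, 5] / [3] / [4] / [6] / [7];  Q = [1, 2, 6] / [3] / [4] / [5] / [7]
  Insert 8 (step 8): P = [1, 2, 5, 8] / [3] / [4] / [6] / [7];  Q = [1, 2, 6, 8] / [3] / [4] / [5] / [7]
Final shape: (4, 1, 1, 1, 1).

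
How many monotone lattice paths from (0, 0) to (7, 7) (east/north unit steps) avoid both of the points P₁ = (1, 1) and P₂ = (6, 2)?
Number of paths = 1488

Inclusion–exclusion. Total paths: C(14, 7) = 3432. Through P₁: C(2, 1)·C(12, 6) = 1848. Through P₂: C(8, 6)·C(6, 1) = 168. Since P₁ is strictly southwest of P₂, a monotone path through both must visit P₁ then P₂; paths through both = C(2, 1)·C(6, 5)·C(6, 1) = 72. Avoid both = 3432 − 1848 − 168 + 72 = 1488.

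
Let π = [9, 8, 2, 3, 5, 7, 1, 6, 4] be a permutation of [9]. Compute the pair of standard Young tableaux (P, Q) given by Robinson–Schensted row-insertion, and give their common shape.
P = [1, 3, 4, 6] / [2, 5] / [7] / [8] / [9];  Q = [1, 4, 5, 6] / [2, 8] / [3] / [7] / [9];  common shape = (4, 2, 1, 1, 1)

Row-insert the values π_1, π_2, … into P one at a time, bumping the leftmost entry strictly greater than the inserted value down to the next row. The recording tableau Q records, in position (i, j), the step at which that cell was added to P.
  Insert 9 (step 1): P = [9];  Q = [1]
  Insert 8 (step 2): P = [8] / [9];  Q = [1] / [2]
  Insert 2 (step 3): P = [2] / [8] / [9];  Q = [1] / [2] / [3]
  Insert 3 (step 4): P = [2, 3] / [8] / [9];  Q = [1, 4] / [2] / [3]
  Insert 5 (step 5): P = [2, 3, 5] / [8] / [9];  Q = [1, 4, 5] / [2] / [3]
  Insert 7 (step 6): P = [2, 3, 5, 7] / [8] / [9];  Q = [1, 4, 5, 6] / [2] / [3]
  Insert 1 (step 7): P = [1, 3, 5, 7] / [2] / [8] / [9];  Q = [1, 4, 5, 6] / [2] / [3] / [7]
  Insert 6 (step 8): P = [1, 3, 5, 6] / [2, 7] / [8] / [9];  Q = [1, 4, 5, 6] / [2, 8] / [3] / [7]
  Insert 4 (step 9): P = [1, 3, 4, 6] / [2, 5] / [7] / [8] / [9];  Q = [1, 4, 5, 6] / [2, 8] / [3] / [7] / [9]
Final shape: (4, 2, 1, 1, 1).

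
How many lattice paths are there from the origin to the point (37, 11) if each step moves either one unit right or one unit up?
Number of paths = 22595200368

A monotone lattice path from (0, 0) to (37, 11) consists of 37 east steps and 11 north steps in some order, so it is determined by which 37 of the 48 steps are east. The count is C(48, 37) = 22595200368.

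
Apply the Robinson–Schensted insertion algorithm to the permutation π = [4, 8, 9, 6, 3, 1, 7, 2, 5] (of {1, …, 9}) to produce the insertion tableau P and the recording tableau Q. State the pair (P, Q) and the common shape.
P = [1, 2, 5] / [3, 6, 7] / [4, 9] / [8];  Q = [1, 2, 3] / [4, 7, 9] / [5, 8] / [6];  common shape = (3, 3, 2, 1)

Row-insert the values π_1, π_2, … into P one at a time, bumping the leftmost entry strictly greater than the inserted value down to the next row. The recording tableau Q records, in position (i, j), the step at which that cell was added to P.
  Insert 4 (step 1): P = [4];  Q = [1]
  Insert 8 (step 2): P = [4, 8];  Q = [1, 2]
  Insert 9 (step 3): P = [4, 8, 9];  Q = [1, 2, 3]
  Insert 6 (step 4): P = [4, 6, 9] / [8];  Q = [1, 2, 3] / [4]
  Insert 3 (step 5): P = [3, 6, 9] / [4] / [8];  Q = [1, 2, 3] / [4] / [5]
  Insert 1 (step 6): P = [1, 6, 9] / [3] / [4] / [8];  Q = [1, 2, 3] / [4] / [5] / [6]
  Insert 7 (step 7): P = [1, 6, 7] / [3, 9] / [4] / [8];  Q = [1, 2, 3] / [4, 7] / [5] / [6]
  Insert 2 (step 8): P = [1, 2, 7] / [3, 6] / [4, 9] / [8];  Q = [1, 2, 3] / [4, 7] / [5, 8] / [6]
  Insert 5 (step 9): P = [1, 2, 5] / [3, 6, 7] / [4, 9] / [8];  Q = [1, 2, 3] / [4, 7, 9] / [5, 8] / [6]
Final shape: (3, 3, 2, 1).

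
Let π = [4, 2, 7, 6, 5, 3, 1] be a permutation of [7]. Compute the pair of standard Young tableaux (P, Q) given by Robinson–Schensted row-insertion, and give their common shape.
P = [1, 3] / [2, 5] / [4] / [6] / [7];  Q = [1, 3] / [2, 4] / [5] / [6] / [7];  common shape = (2, 2, 1, 1, 1)

Row-insert the values π_1, π_2, … into P one at a time, bumping the leftmost entry strictly greater than the inserted value down to the next row. The recording tableau Q records, in position (i, j), the step at which that cell was added to P.
  Insert 4 (step 1): P = [4];  Q = [1]
  Insert 2 (step 2): P = [2] / [4];  Q = [1] / [2]
  Insert 7 (step 3): P = [2, 7] / [4];  Q = [1, 3] / [2]
  Insert 6 (step 4): P = [2, 6] / [4, 7];  Q = [1, 3] / [2, 4]
  Insert 5 (step 5): P = [2, 5] / [4, 6] / [7];  Q = [1, 3] / [2, 4] / [5]
  Insert 3 (step 6): P = [2, 3] / [4, 5] / [6] / [7];  Q = [1, 3] / [2, 4] / [5] / [6]
  Insert 1 (step 7): P = [1, 3] / [2, 5] / [4] / [6] / [7];  Q = [1, 3] / [2, 4] / [5] / [6] / [7]
Final shape: (2, 2, 1, 1, 1).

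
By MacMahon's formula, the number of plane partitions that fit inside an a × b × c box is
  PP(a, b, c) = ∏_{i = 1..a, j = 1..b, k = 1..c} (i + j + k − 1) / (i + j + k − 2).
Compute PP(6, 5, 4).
PP(6, 5, 4) = 133613766

Evaluate the triple product over i = 1..6, j = 1..5, k = 1..4. The factors are (2/1) · (3/2) · (4/3) · (5/4) · (3/2) · (4/3) · (5/4) · (6/5) · … (120 factors total). The numerators and denominators telescope so the product is an integer; carrying out the multiplication exactly gives PP(6, 5, 4) = 133613766.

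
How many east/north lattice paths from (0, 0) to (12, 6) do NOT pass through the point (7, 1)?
Number of paths = 16548

Total paths from (0, 0) to (12, 6): C(18, 12) = 18564. Paths through (7, 1): (paths (0, 0) → (7, 1)) × (paths (7, 1) → (12, 6)) = C(8, 7) · C(10, 5) = 8 · 252 = 2016. Avoidance count = 18564 − 2016 = 16548.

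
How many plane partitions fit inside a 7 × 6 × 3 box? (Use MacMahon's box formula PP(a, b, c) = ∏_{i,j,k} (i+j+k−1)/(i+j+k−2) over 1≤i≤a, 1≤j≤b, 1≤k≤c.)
PP(7, 6, 3) = 131589315

Evaluate the triple product over i = 1..7, j = 1..6, k = 1..3. The factors are (2/1) · (3/2) · (4/3) · (3/2) · (4/3) · (5/4) · (4/3) · (5/4) · … (126 factors total). The numerators and denominators telescope so the product is an integer; carrying out the multiplication exactly gives PP(7, 6, 3) = 131589315.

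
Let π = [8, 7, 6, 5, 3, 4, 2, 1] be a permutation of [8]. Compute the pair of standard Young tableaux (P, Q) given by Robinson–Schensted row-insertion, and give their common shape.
P = [1, 4] / [2] / [3] / [5] / [6] / [7] / [8];  Q = [1, 6] / [2] / [3] / [4] / [5] / [7] / [8];  common shape = (2, 1, 1, 1, 1, 1, 1)

Row-insert the values π_1, π_2, … into P one at a time, bumping the leftmost entry strictly greater than the inserted value down to the next row. The recording tableau Q records, in position (i, j), the step at which that cell was added to P.
  Insert 8 (step 1): P = [8];  Q = [1]
  Insert 7 (step 2): P = [7] / [8];  Q = [1] / [2]
  Insert 6 (step 3): P = [6] / [7] / [8];  Q = [1] / [2] / [3]
  Insert 5 (step 4): P = [5] / [6] / [7] / [8];  Q = [1] / [2] / [3] / [4]
  Insert 3 (step 5): P = [3] / [5] / [6] / [7] / [8];  Q = [1] / [2] / [3] / [4] / [5]
  Insert 4 (step 6): P = [3, 4] / [5] / [6] / [7] / [8];  Q = [1, 6] / [2] / [3] / [4] / [5]
  Insert 2 (step 7): P = [2, 4] / [3] / [5] / [6] / [7] / [8];  Q = [1, 6] / [2] / [3] / [4] / [5] / [7]
  Insert 1 (step 8): P = [1, 4] / [2] / [3] / [5] / [6] / [7] / [8];  Q = [1, 6] / [2] / [3] / [4] / [5] / [7] / [8]
Final shape: (2, 1, 1, 1, 1, 1, 1).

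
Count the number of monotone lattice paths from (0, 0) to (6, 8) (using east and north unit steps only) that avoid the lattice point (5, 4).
Number of paths = 2373

Total paths from (0, 0) to (6, 8): C(14, 6) = 3003. Paths through (5, 4): (paths (0, 0) → (5, 4)) × (paths (5, 4) → (6, 8)) = C(9, 5) · C(5, 1) = 126 · 5 = 630. Avoidance count = 3003 − 630 = 2373.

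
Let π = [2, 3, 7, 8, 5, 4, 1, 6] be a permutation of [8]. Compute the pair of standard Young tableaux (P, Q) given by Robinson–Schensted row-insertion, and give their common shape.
P = [1, 3, 4, 6] / [2, 8] / [5] / [7];  Q = [1, 2, 3, 4] / [5, 8] / [6] / [7];  common shape = (4, 2, 1, 1)

Row-insert the values π_1, π_2, … into P one at a time, bumping the leftmost entry strictly greater than the inserted value down to the next row. The recording tableau Q records, in position (i, j), the step at which that cell was added to P.
  Insert 2 (step 1): P = [2];  Q = [1]
  Insert 3 (step 2): P = [2, 3];  Q = [1, 2]
  Insert 7 (step 3): P = [2, 3, 7];  Q = [1, 2, 3]
  Insert 8 (step 4): P = [2, 3, 7, 8];  Q = [1, 2, 3, 4]
  Insert 5 (step 5): P = [2, 3, 5, 8] / [7];  Q = [1, 2, 3, 4] / [5]
  Insert 4 (step 6): P = [2, 3, 4, 8] / [5] / [7];  Q = [1, 2, 3, 4] / [5] / [6]
  Insert 1 (step 7): P = [1, 3, 4, 8] / [2] / [5] / [7];  Q = [1, 2, 3, 4] / [5] / [6] / [7]
  Insert 6 (step 8): P = [1, 3, 4, 6] / [2, 8] / [5] / [7];  Q = [1, 2, 3, 4] / [5, 8] / [6] / [7]
Final shape: (4, 2, 1, 1).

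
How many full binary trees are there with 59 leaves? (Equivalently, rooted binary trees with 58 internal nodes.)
C_58 = 104088460289122304033498318812080

These full binary trees are counted by the Catalan number C_n = (1/(n + 1)) · C(2n, n). For n = 58: C_58 = (1/59) · C(116, 58) = 6141219157058215937976400809912720/59 = 104088460289122304033498318812080.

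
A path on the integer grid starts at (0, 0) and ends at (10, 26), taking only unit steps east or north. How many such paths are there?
Number of paths = 254186856

A monotone lattice path from (0, 0) to (10, 26) consists of 10 east steps and 26 north steps in some order, so it is determined by which 10 of the 36 steps are east. The count is C(36, 10) = 254186856.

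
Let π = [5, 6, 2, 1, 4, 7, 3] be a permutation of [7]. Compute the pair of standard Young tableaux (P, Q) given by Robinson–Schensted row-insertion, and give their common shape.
P = [1, 3, 7] / [2, 4] / [5, 6];  Q = [1, 2, 6] / [3, 5] / [4, 7];  common shape = (3, 2, 2)

Row-insert the values π_1, π_2, … into P one at a time, bumping the leftmost entry strictly greater than the inserted value down to the next row. The recording tableau Q records, in position (i, j), the step at which that cell was added to P.
  Insert 5 (step 1): P = [5];  Q = [1]
  Insert 6 (step 2): P = [5, 6];  Q = [1, 2]
  Insert 2 (step 3): P = [2, 6] / [5];  Q = [1, 2] / [3]
  Insert 1 (step 4): P = [1, 6] / [2] / [5];  Q = [1, 2] / [3] / [4]
  Insert 4 (step 5): P = [1, 4] / [2, 6] / [5];  Q = [1, 2] / [3, 5] / [4]
  Insert 7 (step 6): P = [1, 4, 7] / [2, 6] / [5];  Q = [1, 2, 6] / [3, 5] / [4]
  Insert 3 (step 7): P = [1, 3, 7] / [2, 4] / [5, 6];  Q = [1, 2, 6] / [3, 5] / [4, 7]
Final shape: (3, 2, 2).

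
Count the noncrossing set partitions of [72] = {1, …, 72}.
C_72 = 20276890389709399862928998568254641025700

These noncrossing partitions are counted by the Catalan number C_n = (1/(n + 1)) · C(2n, n). For n = 72: C_72 = (1/73) · C(144, 72) = 1480212998448786189993816895482588794876100/73 = 20276890389709399862928998568254641025700.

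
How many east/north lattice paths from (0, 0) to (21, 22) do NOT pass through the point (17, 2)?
Number of paths = 1052047664814

Total paths from (0, 0) to (21, 22): C(43, 21) = 1052049481860. Paths through (17, 2): (paths (0, 0) → (17, 2)) × (paths (17, 2) → (21, 22)) = C(19, 17) · C(24, 4) = 171 · 10626 = 1817046. Avoidance count = 1052049481860 − 1817046 = 1052047664814.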